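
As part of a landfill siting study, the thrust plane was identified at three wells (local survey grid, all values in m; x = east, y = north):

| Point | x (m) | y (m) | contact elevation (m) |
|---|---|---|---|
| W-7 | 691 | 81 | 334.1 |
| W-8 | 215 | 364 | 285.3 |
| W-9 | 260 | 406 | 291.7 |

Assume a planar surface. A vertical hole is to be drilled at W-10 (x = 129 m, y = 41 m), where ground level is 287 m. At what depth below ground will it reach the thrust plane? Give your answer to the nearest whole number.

20 m

Two edge vectors: W-7→W-8 = (-476, 283, -48.8), W-7→W-9 = (-431, 325, -42.4).
Normal n = (W-7→W-8) × (W-7→W-9) = (3860.8, 850.4, -32727).
So ∂z/∂x = −n_x/n_z = 0.11797 and ∂z/∂y = −n_y/n_z = 0.02598.
Intercept c from W-7: 334.1 − 81.52 − 2.10 = 250.48.
At (129, 41): z_contact = 15.2 + 1.1 + 250.48 = 266.8 m.
Depth below ground = 287 − 266.8 = 20 m.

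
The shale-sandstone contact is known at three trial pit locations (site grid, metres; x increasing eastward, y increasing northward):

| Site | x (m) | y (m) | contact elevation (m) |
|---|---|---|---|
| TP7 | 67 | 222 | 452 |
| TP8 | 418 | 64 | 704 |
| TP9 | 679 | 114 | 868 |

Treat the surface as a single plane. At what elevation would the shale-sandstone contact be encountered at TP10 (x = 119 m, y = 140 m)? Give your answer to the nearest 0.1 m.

497.5 m

Let the plane be z = a·x + b·y + c.
TP8−TP7: 351a − 158b = 252;  TP9−TP7: 612a − 108b = 416.
Solving gives a = 0.65510, b = −0.13962.
Then c = 452 − a·67 − b·222 = 439.10.
At (119, 140): z = 78.0 − 19.5 + 439.10 = 497.5 m.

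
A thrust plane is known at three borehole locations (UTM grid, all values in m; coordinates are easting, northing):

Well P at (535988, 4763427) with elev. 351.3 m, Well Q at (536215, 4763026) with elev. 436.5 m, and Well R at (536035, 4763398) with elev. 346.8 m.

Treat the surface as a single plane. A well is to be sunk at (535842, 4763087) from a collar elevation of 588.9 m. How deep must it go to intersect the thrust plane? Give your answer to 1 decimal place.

Let the plane be z = a·easting + b·northing + c.
Well Q−Well P: 227a − 401b = 85.2;  Well R−Well P: 47a − 29b = −4.5.
Solving gives a = −0.348605675, b = −0.409809198.
Then c = 351.3 − a·535988 − b·4763427 = 2139295.96.
At (535842, 4763087): z_contact = −186797.56 − 1951956.86 + 2139295.96 = 541.53 m.
Depth below ground = 588.9 − 541.53 = 47.4 m.

47.4 m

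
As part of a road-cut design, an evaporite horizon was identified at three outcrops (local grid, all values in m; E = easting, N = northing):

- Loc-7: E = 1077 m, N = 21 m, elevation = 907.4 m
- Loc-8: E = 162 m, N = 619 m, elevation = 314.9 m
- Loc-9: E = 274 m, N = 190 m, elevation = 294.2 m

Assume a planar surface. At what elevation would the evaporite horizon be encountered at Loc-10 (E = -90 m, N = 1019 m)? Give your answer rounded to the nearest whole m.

Let the plane be z = a·E + b·N + c.
Loc-8−Loc-7: −915a + 598b = −592.5;  Loc-9−Loc-7: −803a + 169b = −613.2.
Solving gives a = 0.81878, b = 0.26201.
Then c = 907.4 − a·1077 − b·21 = 20.07.
At (-90, 1019): z = −73.7 + 267.0 + 20.07 = 213.4 m.

213 m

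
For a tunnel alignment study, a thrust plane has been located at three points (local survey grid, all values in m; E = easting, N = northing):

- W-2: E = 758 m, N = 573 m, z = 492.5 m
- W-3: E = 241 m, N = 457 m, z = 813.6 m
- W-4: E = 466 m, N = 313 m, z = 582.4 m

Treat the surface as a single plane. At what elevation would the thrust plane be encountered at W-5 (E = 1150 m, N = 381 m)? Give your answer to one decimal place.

117.4 m

Two edge vectors: W-2→W-3 = (-517, -116, 321.1), W-2→W-4 = (-292, -260, 89.9).
Normal n = (W-2→W-3) × (W-2→W-4) = (73057.6, -47282.9, 100548).
So ∂z/∂E = −n_x/n_z = −0.726594 and ∂z/∂N = −n_y/n_z = 0.470252.
Intercept c from W-2: 492.5 + 550.76 − 269.45 = 773.80.
At (1150, 381): z = −835.6 + 179.2 + 773.80 = 117.4 m.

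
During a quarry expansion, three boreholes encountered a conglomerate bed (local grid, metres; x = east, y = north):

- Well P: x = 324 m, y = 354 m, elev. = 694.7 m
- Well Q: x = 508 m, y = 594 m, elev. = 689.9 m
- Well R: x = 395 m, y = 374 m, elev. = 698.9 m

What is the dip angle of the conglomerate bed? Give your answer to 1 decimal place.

Let the plane be z = a·x + b·y + c.
Well Q−Well P: 184a + 240b = −4.8;  Well R−Well P: 71a + 20b = 4.2.
Solving gives a = 0.08263, b = −0.08335.
Gradient magnitude |∇z| = √(a² + b²) = √(0.00683 + 0.00695) = 0.11737.
True dip = arctan(0.11737) = 6.7°, dipping toward NW (azimuth ≈ 315°).

6.7°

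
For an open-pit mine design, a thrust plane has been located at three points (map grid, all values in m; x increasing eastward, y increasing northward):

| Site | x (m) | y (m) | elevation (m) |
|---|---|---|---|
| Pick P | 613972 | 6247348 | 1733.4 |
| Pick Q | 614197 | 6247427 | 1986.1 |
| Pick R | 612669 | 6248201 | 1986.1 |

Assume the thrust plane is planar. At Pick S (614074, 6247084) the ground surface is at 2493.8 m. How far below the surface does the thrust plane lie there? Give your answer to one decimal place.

Let the plane be z = a·x + b·y + c.
Pick Q−Pick P: 225a + 79b = 252.7;  Pick R−Pick P: −1303a + 853b = 252.7.
Solving gives a = 0.663326573, b = 1.309512925.
Then c = 1733.4 − a·613972 − b·6247348 = −8586513.49.
At (614074, 6247084): z_contact = 407331.60 + 8180637.24 − 8586513.49 = 1455.35 m.
Depth below ground = 2493.8 − 1455.35 = 1038.5 m.

1038.5 m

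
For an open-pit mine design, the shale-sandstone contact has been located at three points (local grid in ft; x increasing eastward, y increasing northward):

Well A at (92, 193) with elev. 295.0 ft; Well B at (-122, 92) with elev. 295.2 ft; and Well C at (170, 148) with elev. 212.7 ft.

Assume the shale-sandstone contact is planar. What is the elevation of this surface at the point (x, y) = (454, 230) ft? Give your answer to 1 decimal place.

160.1 ft

Let the plane be z = a·x + b·y + c.
Well B−Well A: −214a − 101b = 0.2;  Well C−Well A: 78a − 45b = −82.3.
Solving gives a = −0.47529, b = 1.00506.
Then c = 295 − a·92 − b·193 = 144.75.
At (454, 230): z = −215.8 + 231.2 + 144.75 = 160.1 ft.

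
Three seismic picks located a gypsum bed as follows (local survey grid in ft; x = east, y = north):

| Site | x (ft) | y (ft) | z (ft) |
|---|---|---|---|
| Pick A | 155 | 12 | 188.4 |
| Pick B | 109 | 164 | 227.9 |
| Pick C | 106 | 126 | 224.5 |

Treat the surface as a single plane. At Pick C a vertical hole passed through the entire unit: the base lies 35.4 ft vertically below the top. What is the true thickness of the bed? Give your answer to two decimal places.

32.12 ft

Two edge vectors: Pick A→Pick B = (-46, 152, 39.5), Pick A→Pick C = (-49, 114, 36.1).
Normal n = (Pick A→Pick B) × (Pick A→Pick C) = (984.2, -274.9, 2204).
So ∂z/∂x = −n_x/n_z = −0.44655 and ∂z/∂y = −n_y/n_z = 0.12473.
|∇z| = √(a²+b²) = 0.46364, so dip δ = arctan(0.46364) = 24.87°.
True thickness = vertical thickness × cos δ = 35.4 × cos 24.87° = 32.12 ft.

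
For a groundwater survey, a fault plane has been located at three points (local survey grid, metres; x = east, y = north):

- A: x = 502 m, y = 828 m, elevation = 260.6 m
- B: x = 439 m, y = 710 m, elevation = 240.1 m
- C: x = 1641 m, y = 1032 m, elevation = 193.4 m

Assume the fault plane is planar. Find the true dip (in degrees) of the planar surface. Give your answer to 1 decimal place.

13.9°

Let the plane be z = a·x + b·y + c.
B−A: −63a − 118b = −20.5;  C−A: 1139a + 204b = −67.2.
Solving gives a = −0.09964, b = 0.22693.
Gradient magnitude |∇z| = √(a² + b²) = √(0.00993 + 0.05150) = 0.24784.
True dip = arctan(0.24784) = 13.9°, dipping toward SSE (azimuth ≈ 156°).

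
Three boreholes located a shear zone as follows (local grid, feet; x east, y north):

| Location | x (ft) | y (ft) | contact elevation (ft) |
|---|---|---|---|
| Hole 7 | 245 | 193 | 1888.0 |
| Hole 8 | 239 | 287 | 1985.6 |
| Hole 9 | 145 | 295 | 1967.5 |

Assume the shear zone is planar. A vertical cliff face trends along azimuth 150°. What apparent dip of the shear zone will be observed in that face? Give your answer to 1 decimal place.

37.7°

Let the plane be z = a·x + b·y + c.
Hole 8−Hole 7: −6a + 94b = 97.6;  Hole 9−Hole 7: −100a + 102b = 79.5.
Solving gives a = 0.28245, b = 1.05633.
Unit vector along 150° is (sin 150°, cos 150°) = (0.5000, -0.8660).
Slope in that direction = a·(0.5000) + b·(-0.8660) = −0.77358.
Apparent dip = arctan|0.77358| = 37.7° (true dip is 47.6°, so apparent ≤ true as expected).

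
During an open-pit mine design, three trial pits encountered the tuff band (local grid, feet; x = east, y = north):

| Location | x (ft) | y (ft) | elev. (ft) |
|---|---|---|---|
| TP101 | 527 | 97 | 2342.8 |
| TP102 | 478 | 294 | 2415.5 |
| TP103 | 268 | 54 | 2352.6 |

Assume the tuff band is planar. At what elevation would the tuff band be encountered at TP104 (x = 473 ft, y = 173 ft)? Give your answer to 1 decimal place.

Let the plane be z = a·x + b·y + c.
TP102−TP101: −49a + 197b = 72.7;  TP103−TP101: −259a − 43b = 9.8.
Solving gives a = −0.09518, b = 0.34536.
Then c = 2342.8 − a·527 − b·97 = 2359.46.
At (473, 173): z = −45.0 + 59.7 + 2359.46 = 2374.2 ft.

2374.2 ft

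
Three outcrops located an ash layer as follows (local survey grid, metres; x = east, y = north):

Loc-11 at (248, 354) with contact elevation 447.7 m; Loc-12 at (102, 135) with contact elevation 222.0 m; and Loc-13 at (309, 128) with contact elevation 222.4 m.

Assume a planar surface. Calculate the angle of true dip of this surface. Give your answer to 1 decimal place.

45.2°

Let the plane be z = a·x + b·y + c.
Loc-12−Loc-11: −146a − 219b = −225.7;  Loc-13−Loc-11: 61a − 226b = −225.3.
Solving gives a = 0.03597, b = 1.00661.
Gradient magnitude |∇z| = √(a² + b²) = √(0.00129 + 1.01327) = 1.00725.
True dip = arctan(1.00725) = 45.2°, dipping toward S (azimuth ≈ 182°).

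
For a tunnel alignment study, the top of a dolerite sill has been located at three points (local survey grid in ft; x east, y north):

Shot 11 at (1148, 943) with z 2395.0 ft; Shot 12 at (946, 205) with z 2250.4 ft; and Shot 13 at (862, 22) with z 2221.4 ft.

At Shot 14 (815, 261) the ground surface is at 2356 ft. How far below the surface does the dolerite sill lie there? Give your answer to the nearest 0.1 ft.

65.0 ft

Let the plane be z = a·x + b·y + c.
Shot 12−Shot 11: −202a − 738b = −144.6;  Shot 13−Shot 11: −286a − 921b = −173.6.
Solving gives a = −0.202182, b = 0.251275.
Then c = 2395 − a·1148 − b·943 = 2390.15.
At (815, 261): z_contact = −164.78 + 65.58 + 2390.15 = 2290.96 ft.
Depth below ground = 2356 − 2290.96 = 65.0 ft.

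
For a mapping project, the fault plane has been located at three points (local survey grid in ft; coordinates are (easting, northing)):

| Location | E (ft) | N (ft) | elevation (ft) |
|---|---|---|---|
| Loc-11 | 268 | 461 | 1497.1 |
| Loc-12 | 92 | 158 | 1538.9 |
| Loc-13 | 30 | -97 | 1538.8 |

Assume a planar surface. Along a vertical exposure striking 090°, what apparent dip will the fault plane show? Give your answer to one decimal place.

Two edge vectors: Loc-11→Loc-12 = (-176, -303, 41.8), Loc-11→Loc-13 = (-238, -558, 41.7).
Normal n = (Loc-11→Loc-12) × (Loc-11→Loc-13) = (10689.3, -2609.2, 26094).
So ∂z/∂E = −n_x/n_z = −0.40965 and ∂z/∂N = −n_y/n_z = 0.09999.
Unit vector along 090° is (sin 90°, cos 90°) = (1.0000, 0.0000).
Slope in that direction = a·(1.0000) + b·(0.0000) = −0.40965.
Apparent dip = arctan|0.40965| = 22.3° (true dip is 22.9°, so apparent ≤ true as expected).

22.3°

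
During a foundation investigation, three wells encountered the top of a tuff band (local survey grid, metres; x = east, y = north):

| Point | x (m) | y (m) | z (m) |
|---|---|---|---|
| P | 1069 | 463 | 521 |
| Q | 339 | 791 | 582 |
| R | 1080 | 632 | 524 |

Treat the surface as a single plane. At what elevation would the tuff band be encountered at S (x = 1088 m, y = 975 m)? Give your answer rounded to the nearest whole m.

Two edge vectors: P→Q = (-730, 328, 61), P→R = (11, 169, 3).
Normal n = (P→Q) × (P→R) = (-9325, 2861, -126978).
So ∂z/∂x = −n_x/n_z = −0.07344 and ∂z/∂y = −n_y/n_z = 0.02253.
Intercept c from P: 521 + 78.51 − 10.43 = 589.07.
At (1088, 975): z = −79.9 + 22.0 + 589.07 = 531.1 m.

531 m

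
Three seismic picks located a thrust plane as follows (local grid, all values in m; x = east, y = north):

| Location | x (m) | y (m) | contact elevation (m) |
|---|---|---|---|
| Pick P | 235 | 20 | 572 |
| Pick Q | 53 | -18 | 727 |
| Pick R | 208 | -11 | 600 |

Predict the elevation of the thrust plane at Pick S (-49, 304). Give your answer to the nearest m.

746 m

Let the plane be z = a·x + b·y + c.
Pick Q−Pick P: −182a − 38b = 155;  Pick R−Pick P: −27a − 31b = 28.
Solving gives a = −0.81044, b = −0.19736.
Then c = 572 − a·235 − b·20 = 766.40.
At (-49, 304): z = 39.7 − 60.0 + 766.40 = 746.1 m.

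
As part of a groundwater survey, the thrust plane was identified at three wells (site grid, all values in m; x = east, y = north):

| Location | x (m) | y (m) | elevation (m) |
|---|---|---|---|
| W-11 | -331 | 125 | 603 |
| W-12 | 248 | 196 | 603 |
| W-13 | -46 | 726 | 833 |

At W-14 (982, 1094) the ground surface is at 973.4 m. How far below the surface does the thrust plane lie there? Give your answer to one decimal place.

Let the plane be z = a·x + b·y + c.
W-12−W-11: 579a + 71b = 0;  W-13−W-11: 285a + 601b = 230.
Solving gives a = −0.049825, b = 0.406323.
Then c = 603 − a·-331 − b·125 = 535.72.
At (982, 1094): z_contact = −48.93 + 444.52 + 535.72 = 931.31 m.
Depth below ground = 973.4 − 931.31 = 42.1 m.

42.1 m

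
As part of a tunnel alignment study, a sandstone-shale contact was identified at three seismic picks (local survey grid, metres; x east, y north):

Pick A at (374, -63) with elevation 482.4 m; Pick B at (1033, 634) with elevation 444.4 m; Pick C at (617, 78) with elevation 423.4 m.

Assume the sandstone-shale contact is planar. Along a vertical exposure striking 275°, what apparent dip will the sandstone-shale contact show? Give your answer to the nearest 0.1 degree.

Let the plane be z = a·x + b·y + c.
Pick B−Pick A: 659a + 697b = −38;  Pick C−Pick A: 243a + 141b = −59.
Solving gives a = −0.46781, b = 0.38779.
Unit vector along 275° is (sin 275°, cos 275°) = (-0.9962, 0.0872).
Slope in that direction = a·(-0.9962) + b·(0.0872) = 0.49983.
Apparent dip = arctan|0.49983| = 26.6° (true dip is 31.3°, so apparent ≤ true as expected).

26.6°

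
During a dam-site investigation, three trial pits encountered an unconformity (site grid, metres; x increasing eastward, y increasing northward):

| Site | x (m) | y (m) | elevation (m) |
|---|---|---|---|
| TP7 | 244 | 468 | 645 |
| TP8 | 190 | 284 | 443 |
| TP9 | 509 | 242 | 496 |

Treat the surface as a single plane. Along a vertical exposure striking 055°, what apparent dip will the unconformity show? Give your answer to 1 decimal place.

39.5°

Let the plane be z = a·x + b·y + c.
TP8−TP7: −54a − 184b = −202;  TP9−TP7: 265a − 226b = −149.
Solving gives a = 0.29913, b = 1.01004.
Unit vector along 055° is (sin 55°, cos 55°) = (0.8192, 0.5736).
Slope in that direction = a·(0.8192) + b·(0.5736) = 0.82437.
Apparent dip = arctan|0.82437| = 39.5° (true dip is 46.5°, so apparent ≤ true as expected).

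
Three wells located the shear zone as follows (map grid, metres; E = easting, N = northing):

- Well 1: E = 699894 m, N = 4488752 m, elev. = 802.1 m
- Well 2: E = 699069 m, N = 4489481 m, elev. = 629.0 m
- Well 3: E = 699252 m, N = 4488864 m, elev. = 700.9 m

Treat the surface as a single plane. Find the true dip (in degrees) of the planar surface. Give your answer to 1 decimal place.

Let the plane be z = a·E + b·N + c.
Well 2−Well 1: −825a + 729b = −173.1;  Well 3−Well 1: −642a + 112b = −101.2.
Solving gives a = 0.14479, b = −0.07359.
Gradient magnitude |∇z| = √(a² + b²) = √(0.02097 + 0.00541) = 0.16242.
True dip = arctan(0.16242) = 9.2°, dipping toward WNW (azimuth ≈ 297°).

9.2°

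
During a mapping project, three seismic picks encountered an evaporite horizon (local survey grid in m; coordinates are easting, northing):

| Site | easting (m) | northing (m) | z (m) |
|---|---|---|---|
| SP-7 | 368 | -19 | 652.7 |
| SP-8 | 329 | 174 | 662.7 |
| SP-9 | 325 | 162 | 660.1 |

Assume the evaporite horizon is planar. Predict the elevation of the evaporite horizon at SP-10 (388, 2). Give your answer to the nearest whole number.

661 m

Let the plane be z = a·easting + b·northing + c.
SP-8−SP-7: −39a + 193b = 10;  SP-9−SP-7: −43a + 181b = 7.4.
Solving gives a = 0.30790, b = 0.11403.
Then c = 652.7 − a·368 − b·-19 = 541.56.
At (388, 2): z = 119.5 + 0.2 + 541.56 = 661.3 m.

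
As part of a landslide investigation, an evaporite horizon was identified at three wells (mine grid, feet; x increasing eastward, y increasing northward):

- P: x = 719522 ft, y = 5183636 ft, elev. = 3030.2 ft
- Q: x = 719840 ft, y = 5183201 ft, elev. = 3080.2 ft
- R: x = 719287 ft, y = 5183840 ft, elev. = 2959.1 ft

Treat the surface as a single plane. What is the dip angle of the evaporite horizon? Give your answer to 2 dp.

32.07°

Two edge vectors: P→Q = (318, -435, 50), P→R = (-235, 204, -71.1).
Normal n = (P→Q) × (P→R) = (20728.5, 10859.8, -37353).
So ∂z/∂x = −n_x/n_z = 0.55494 and ∂z/∂y = −n_y/n_z = 0.29073.
Gradient magnitude |∇z| = √(a² + b²) = √(0.30795 + 0.08453) = 0.62648.
True dip = arctan(0.62648) = 32.07°, dipping toward WSW (azimuth ≈ 242°).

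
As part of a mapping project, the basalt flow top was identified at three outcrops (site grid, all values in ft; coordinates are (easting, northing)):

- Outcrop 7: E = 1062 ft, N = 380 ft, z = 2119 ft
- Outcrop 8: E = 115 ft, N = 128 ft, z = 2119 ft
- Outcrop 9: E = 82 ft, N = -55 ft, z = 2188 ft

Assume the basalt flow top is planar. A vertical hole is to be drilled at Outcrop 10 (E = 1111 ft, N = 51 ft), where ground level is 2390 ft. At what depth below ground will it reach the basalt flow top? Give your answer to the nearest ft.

136 ft

Two edge vectors: Outcrop 7→Outcrop 8 = (-947, -252, 0), Outcrop 7→Outcrop 9 = (-980, -435, 69).
Normal n = (Outcrop 7→Outcrop 8) × (Outcrop 7→Outcrop 9) = (-17388, 65343, 164985).
So ∂z/∂E = −n_x/n_z = 0.10539 and ∂z/∂N = −n_y/n_z = −0.39605.
Intercept c from Outcrop 7: 2119 − 111.93 + 150.50 = 2157.57.
At (1111, 51): z_contact = 117.1 − 20.2 + 2157.57 = 2254.5 ft.
Depth below ground = 2390 − 2254.5 = 136 ft.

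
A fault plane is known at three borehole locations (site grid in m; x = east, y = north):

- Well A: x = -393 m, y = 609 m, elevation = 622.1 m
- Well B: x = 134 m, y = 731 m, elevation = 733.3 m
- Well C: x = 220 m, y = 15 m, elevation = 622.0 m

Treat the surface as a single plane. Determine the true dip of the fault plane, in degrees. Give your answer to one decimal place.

13.8°

Let the plane be z = a·x + b·y + c.
Well B−Well A: 527a + 122b = 111.2;  Well C−Well A: 613a − 594b = −0.1.
Solving gives a = 0.17028, b = 0.17590.
Gradient magnitude |∇z| = √(a² + b²) = √(0.02900 + 0.03094) = 0.24482.
True dip = arctan(0.24482) = 13.8°, dipping toward SW (azimuth ≈ 224°).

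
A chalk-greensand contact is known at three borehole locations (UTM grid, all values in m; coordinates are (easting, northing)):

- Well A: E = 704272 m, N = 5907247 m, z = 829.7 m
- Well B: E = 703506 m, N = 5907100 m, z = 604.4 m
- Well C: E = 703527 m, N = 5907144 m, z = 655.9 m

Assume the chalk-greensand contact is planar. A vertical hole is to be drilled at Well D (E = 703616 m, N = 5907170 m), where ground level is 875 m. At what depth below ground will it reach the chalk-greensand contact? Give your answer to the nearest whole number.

Let the plane be z = a·E + b·N + c.
Well B−Well A: −766a − 147b = −225.3;  Well C−Well A: −745a − 103b = −173.8.
Solving gives a = 0.07651631, b = 1.13393540.
Then c = 829.7 − a·704272 − b·5907247 = −6751495.06.
At (703616, 5907170): z_contact = 53838.1 + 6698349.1 − 6751495.06 = 692.2 m.
Depth below ground = 875 − 692.2 = 183 m.

183 m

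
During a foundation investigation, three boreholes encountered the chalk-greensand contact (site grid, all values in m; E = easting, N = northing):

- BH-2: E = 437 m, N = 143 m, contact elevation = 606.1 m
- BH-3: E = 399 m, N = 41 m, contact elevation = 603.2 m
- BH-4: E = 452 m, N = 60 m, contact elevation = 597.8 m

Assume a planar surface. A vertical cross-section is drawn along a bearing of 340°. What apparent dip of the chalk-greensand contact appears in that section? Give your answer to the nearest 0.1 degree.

6.6°

Let the plane be z = a·E + b·N + c.
BH-3−BH-2: −38a − 102b = −2.9;  BH-4−BH-2: 15a − 83b = −8.3.
Solving gives a = −0.12936, b = 0.07662.
Unit vector along 340° is (sin 340°, cos 340°) = (-0.3420, 0.9397).
Slope in that direction = a·(-0.3420) + b·(0.9397) = 0.11624.
Apparent dip = arctan|0.11624| = 6.6° (true dip is 8.6°, so apparent ≤ true as expected).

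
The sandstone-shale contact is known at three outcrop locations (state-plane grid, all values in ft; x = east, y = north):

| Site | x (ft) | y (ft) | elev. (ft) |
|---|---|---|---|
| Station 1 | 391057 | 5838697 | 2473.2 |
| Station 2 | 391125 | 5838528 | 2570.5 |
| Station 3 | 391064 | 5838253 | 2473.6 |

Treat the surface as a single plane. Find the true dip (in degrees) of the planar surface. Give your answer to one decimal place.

56.1°

Let the plane be z = a·x + b·y + c.
Station 2−Station 1: 68a − 169b = 97.3;  Station 3−Station 1: 7a − 444b = 0.4.
Solving gives a = 1.48690, b = 0.02254.
Gradient magnitude |∇z| = √(a² + b²) = √(2.21088 + 0.00051) = 1.48707.
True dip = arctan(1.48707) = 56.1°, dipping toward W (azimuth ≈ 269°).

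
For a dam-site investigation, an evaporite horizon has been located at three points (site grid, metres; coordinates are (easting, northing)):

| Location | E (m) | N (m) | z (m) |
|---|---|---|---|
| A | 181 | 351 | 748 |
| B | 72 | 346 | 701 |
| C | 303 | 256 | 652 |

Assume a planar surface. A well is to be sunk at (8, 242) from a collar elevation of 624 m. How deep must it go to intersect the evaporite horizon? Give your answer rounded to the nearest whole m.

100 m

Let the plane be z = a·E + b·N + c.
B−A: −109a − 5b = −47;  C−A: 122a − 95b = −96.
Solving gives a = 0.36343, b = 1.47725.
Then c = 748 − a·181 − b·351 = 163.71.
At (8, 242): z_contact = 2.9 + 357.5 + 163.71 = 524.1 m.
Depth below ground = 624 − 524.1 = 100 m.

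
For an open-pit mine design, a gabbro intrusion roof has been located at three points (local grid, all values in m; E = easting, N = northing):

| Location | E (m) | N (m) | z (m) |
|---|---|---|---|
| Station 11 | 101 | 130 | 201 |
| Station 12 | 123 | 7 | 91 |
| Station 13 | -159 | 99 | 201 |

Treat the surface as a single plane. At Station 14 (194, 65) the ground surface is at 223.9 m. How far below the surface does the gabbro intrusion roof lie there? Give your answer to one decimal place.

89.5 m

Let the plane be z = a·E + b·N + c.
Station 12−Station 11: 22a − 123b = −110;  Station 13−Station 11: −260a − 31b = 0.
Solving gives a = −0.10440, b = 0.87564.
Then c = 201 − a·101 − b·130 = 97.71.
At (194, 65): z_contact = −20.25 + 56.92 + 97.71 = 134.37 m.
Depth below ground = 223.9 − 134.37 = 89.5 m.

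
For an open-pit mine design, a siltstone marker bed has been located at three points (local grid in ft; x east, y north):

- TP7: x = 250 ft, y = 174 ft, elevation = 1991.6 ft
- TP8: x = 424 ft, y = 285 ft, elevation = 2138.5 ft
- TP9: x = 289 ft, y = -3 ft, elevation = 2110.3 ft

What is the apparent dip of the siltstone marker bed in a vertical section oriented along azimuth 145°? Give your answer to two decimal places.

44.65°

Let the plane be z = a·x + b·y + c.
TP8−TP7: 174a + 111b = 146.9;  TP9−TP7: 39a − 177b = 118.7.
Solving gives a = 1.11530, b = −0.42488.
Unit vector along 145° is (sin 145°, cos 145°) = (0.5736, -0.8192).
Slope in that direction = a·(0.5736) + b·(-0.8192) = 0.98775.
Apparent dip = arctan|0.98775| = 44.65° (true dip is 50.0°, so apparent ≤ true as expected).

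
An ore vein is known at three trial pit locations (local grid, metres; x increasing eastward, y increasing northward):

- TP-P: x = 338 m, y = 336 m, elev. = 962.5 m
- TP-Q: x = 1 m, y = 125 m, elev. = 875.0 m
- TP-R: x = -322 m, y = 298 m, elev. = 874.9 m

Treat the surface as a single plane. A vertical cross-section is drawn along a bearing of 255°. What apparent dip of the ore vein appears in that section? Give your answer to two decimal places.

Two edge vectors: TP-P→TP-Q = (-337, -211, -87.5), TP-P→TP-R = (-660, -38, -87.6).
Normal n = (TP-P→TP-Q) × (TP-P→TP-R) = (15158.6, 28228.8, -126454).
So ∂z/∂x = −n_x/n_z = 0.11987 and ∂z/∂y = −n_y/n_z = 0.22323.
Unit vector along 255° is (sin 255°, cos 255°) = (-0.9659, -0.2588).
Slope in that direction = a·(-0.9659) + b·(-0.2588) = −0.17357.
Apparent dip = arctan|0.17357| = 9.85° (true dip is 14.2°, so apparent ≤ true as expected).

9.85°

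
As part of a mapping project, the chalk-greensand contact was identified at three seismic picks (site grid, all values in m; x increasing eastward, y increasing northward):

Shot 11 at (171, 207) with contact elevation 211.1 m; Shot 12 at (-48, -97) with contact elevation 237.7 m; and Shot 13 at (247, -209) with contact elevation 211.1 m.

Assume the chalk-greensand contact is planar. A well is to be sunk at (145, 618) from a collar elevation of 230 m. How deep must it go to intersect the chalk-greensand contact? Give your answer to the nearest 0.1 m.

23.7 m

Two edge vectors: Shot 11→Shot 12 = (-219, -304, 26.6), Shot 11→Shot 13 = (76, -416, 0).
Normal n = (Shot 11→Shot 12) × (Shot 11→Shot 13) = (11065.6, 2021.6, 114208).
So ∂z/∂x = −n_x/n_z = −0.09689 and ∂z/∂y = −n_y/n_z = −0.01770.
Intercept c from Shot 11: 211.1 + 16.57 + 3.66 = 231.33.
At (145, 618): z_contact = −14.05 − 10.94 + 231.33 = 206.34 m.
Depth below ground = 230 − 206.34 = 23.7 m.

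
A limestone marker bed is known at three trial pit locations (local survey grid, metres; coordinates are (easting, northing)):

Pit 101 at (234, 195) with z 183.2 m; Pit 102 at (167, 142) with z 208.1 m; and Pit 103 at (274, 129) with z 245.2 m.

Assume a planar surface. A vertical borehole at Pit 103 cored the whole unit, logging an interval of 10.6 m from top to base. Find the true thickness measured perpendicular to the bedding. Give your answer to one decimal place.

Two edge vectors: Pit 101→Pit 102 = (-67, -53, 24.9), Pit 101→Pit 103 = (40, -66, 62).
Normal n = (Pit 101→Pit 102) × (Pit 101→Pit 103) = (-1642.6, 5150, 6542).
So ∂z/∂E = −n_x/n_z = 0.25109 and ∂z/∂N = −n_y/n_z = −0.78722.
|∇z| = √(a²+b²) = 0.82629, so dip δ = arctan(0.82629) = 39.57°.
True thickness = vertical thickness × cos δ = 10.6 × cos 39.57° = 8.2 m.

8.2 m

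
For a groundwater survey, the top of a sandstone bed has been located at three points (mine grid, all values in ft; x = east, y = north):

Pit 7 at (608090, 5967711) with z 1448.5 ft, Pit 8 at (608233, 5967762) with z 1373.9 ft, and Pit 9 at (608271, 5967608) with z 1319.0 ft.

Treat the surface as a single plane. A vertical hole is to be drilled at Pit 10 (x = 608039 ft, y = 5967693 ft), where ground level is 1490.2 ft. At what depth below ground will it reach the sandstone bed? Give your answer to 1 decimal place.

Let the plane be z = a·x + b·y + c.
Pit 8−Pit 7: 143a + 51b = −74.6;  Pit 9−Pit 7: 181a − 103b = −129.5.
Solving gives a = −0.596339733, b = 0.209344741.
Then c = 1448.5 − a·608090 − b·5967711 = −885232.19.
At (608039, 5967693): z_contact = −362597.81 + 1249305.15 − 885232.19 = 1475.15 ft.
Depth below ground = 1490.2 − 1475.15 = 15.1 ft.

15.1 ft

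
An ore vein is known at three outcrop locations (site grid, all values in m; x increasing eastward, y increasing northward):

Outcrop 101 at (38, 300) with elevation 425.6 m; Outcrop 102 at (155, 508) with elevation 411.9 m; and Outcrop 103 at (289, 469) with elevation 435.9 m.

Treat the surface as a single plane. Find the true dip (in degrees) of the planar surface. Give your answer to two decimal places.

Let the plane be z = a·x + b·y + c.
Outcrop 102−Outcrop 101: 117a + 208b = −13.7;  Outcrop 103−Outcrop 101: 251a + 169b = 10.3.
Solving gives a = 0.13743, b = −0.14317.
Gradient magnitude |∇z| = √(a² + b²) = √(0.01889 + 0.02050) = 0.19846.
True dip = arctan(0.19846) = 11.23°, dipping toward NW (azimuth ≈ 316°).

11.23°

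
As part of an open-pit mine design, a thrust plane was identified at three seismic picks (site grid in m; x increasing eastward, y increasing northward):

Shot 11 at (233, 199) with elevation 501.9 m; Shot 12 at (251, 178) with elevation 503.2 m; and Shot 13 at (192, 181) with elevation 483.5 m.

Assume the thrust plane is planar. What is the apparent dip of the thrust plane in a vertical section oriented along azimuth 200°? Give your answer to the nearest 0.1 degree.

18.7°

Let the plane be z = a·x + b·y + c.
Shot 12−Shot 11: 18a − 21b = 1.3;  Shot 13−Shot 11: −41a − 18b = −18.4.
Solving gives a = 0.34582, b = 0.23451.
Unit vector along 200° is (sin 200°, cos 200°) = (-0.3420, -0.9397).
Slope in that direction = a·(-0.3420) + b·(-0.9397) = −0.33865.
Apparent dip = arctan|0.33865| = 18.7° (true dip is 22.7°, so apparent ≤ true as expected).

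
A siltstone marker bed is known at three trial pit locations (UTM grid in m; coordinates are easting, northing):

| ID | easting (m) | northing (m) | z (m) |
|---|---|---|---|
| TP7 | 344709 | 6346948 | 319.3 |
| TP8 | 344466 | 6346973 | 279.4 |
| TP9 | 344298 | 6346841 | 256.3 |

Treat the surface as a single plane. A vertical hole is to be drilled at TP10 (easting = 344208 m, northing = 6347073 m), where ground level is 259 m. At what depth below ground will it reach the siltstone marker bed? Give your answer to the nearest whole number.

24 m

Let the plane be z = a·easting + b·northing + c.
TP8−TP7: −243a + 25b = −39.9;  TP9−TP7: −411a − 107b = −63.
Solving gives a = 0.16110652, b = −0.03004466.
Then c = 319.3 − a·344709 − b·6346948 = 135476.31.
At (344208, 6347073): z_contact = 55454.2 − 190695.6 + 135476.31 = 234.8 m.
Depth below ground = 259 − 234.8 = 24 m.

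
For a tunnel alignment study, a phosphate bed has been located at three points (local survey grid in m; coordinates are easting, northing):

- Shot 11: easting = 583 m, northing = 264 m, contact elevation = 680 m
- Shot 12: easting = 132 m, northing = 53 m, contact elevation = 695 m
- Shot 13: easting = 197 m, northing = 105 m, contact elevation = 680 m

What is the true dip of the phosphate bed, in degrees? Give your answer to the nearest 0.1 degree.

Let the plane be z = a·easting + b·northing + c.
Shot 12−Shot 11: −451a − 211b = 15;  Shot 13−Shot 11: −386a − 159b = 0.
Solving gives a = 0.24494, b = −0.59464.
Gradient magnitude |∇z| = √(a² + b²) = √(0.06000 + 0.35360) = 0.64311.
True dip = arctan(0.64311) = 32.7°, dipping toward NNW (azimuth ≈ 338°).

32.7°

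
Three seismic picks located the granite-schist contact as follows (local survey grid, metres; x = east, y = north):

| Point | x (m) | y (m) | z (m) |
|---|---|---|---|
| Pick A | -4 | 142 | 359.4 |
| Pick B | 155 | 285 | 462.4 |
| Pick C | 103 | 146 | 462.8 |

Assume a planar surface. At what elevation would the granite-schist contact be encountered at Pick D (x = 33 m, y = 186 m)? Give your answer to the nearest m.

Let the plane be z = a·x + b·y + c.
Pick B−Pick A: 159a + 143b = 103;  Pick C−Pick A: 107a + 4b = 103.4.
Solving gives a = 0.98017, b = −0.36956.
Then c = 359.4 − a·-4 − b·142 = 415.80.
At (33, 186): z = 32.3 − 68.7 + 415.80 = 379.4 m.

379 m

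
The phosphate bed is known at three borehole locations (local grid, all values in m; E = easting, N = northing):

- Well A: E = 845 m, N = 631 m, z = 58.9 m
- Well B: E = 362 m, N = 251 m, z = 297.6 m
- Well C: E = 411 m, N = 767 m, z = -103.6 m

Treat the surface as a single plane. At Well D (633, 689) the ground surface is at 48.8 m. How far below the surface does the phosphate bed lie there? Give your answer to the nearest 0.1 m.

Two edge vectors: Well A→Well B = (-483, -380, 238.7), Well A→Well C = (-434, 136, -162.5).
Normal n = (Well A→Well B) × (Well A→Well C) = (29286.8, -182083.3, -230608).
So ∂z/∂E = −n_x/n_z = 0.12700 and ∂z/∂N = −n_y/n_z = −0.78958.
Intercept c from Well A: 58.9 − 107.31 + 498.22 = 449.81.
At (633, 689): z_contact = 80.39 − 544.02 + 449.81 = -13.82 m.
Depth below ground = 48.8 − (-13.82) = 62.6 m.

62.6 m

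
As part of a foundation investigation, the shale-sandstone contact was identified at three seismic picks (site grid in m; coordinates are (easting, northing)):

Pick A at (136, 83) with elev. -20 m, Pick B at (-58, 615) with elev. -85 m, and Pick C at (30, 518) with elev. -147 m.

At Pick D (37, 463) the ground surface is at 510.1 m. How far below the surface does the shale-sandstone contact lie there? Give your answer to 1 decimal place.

Two edge vectors: Pick A→Pick B = (-194, 532, -65), Pick A→Pick C = (-106, 435, -127).
Normal n = (Pick A→Pick B) × (Pick A→Pick C) = (-39289, -17748, -27998).
So ∂z/∂E = −n_x/n_z = −1.40328 and ∂z/∂N = −n_y/n_z = −0.63390.
Intercept c from Pick A: -20 + 190.85 + 52.61 = 223.46.
At (37, 463): z_contact = −51.92 − 293.50 + 223.46 = -121.96 m.
Depth below ground = 510.1 − (-121.96) = 632.1 m.

632.1 m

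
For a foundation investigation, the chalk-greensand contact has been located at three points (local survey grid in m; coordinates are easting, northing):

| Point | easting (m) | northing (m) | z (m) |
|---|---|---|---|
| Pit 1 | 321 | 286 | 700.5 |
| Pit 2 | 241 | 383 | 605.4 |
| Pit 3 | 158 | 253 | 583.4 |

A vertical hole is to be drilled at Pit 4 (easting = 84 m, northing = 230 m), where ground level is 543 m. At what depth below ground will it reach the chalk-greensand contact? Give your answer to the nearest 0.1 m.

10.1 m

Let the plane be z = a·easting + b·northing + c.
Pit 2−Pit 1: −80a + 97b = −95.1;  Pit 3−Pit 1: −163a − 33b = −117.1.
Solving gives a = 0.78570, b = −0.33241.
Then c = 700.5 − a·321 − b·286 = 543.36.
At (84, 230): z_contact = 66.00 − 76.45 + 543.36 = 532.90 m.
Depth below ground = 543 − 532.90 = 10.1 m.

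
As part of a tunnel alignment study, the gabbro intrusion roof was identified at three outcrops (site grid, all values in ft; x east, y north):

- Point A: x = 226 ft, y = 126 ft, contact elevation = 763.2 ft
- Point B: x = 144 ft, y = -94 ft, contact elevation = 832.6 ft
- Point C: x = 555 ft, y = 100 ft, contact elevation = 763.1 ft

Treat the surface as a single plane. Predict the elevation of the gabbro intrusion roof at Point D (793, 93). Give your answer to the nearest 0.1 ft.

759.4 ft

Two edge vectors: Point A→Point B = (-82, -220, 69.4), Point A→Point C = (329, -26, -0.1).
Normal n = (Point A→Point B) × (Point A→Point C) = (1826.4, 22824.4, 74512).
So ∂z/∂x = −n_x/n_z = −0.02451 and ∂z/∂y = −n_y/n_z = −0.30632.
Intercept c from Point A: 763.2 + 5.54 + 38.60 = 807.34.
At (793, 93): z = −19.4 − 28.5 + 807.34 = 759.4 ft.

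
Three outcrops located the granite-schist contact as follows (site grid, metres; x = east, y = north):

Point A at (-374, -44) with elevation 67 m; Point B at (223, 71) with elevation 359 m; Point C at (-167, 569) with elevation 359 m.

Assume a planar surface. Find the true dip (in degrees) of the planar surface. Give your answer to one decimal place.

Two edge vectors: Point A→Point B = (597, 115, 292), Point A→Point C = (207, 613, 292).
Normal n = (Point A→Point B) × (Point A→Point C) = (-145416, -113880, 342156).
So ∂z/∂x = −n_x/n_z = 0.42500 and ∂z/∂y = −n_y/n_z = 0.33283.
Gradient magnitude |∇z| = √(a² + b²) = √(0.18062 + 0.11078) = 0.53982.
True dip = arctan(0.53982) = 28.4°, dipping toward SW (azimuth ≈ 232°).

28.4°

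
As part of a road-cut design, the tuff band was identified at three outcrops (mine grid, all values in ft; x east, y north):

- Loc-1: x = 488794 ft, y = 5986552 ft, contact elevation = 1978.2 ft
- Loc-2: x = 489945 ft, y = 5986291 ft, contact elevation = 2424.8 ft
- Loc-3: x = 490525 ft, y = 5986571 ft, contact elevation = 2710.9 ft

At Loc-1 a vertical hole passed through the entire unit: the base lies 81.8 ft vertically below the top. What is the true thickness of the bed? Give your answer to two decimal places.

Let the plane be z = a·x + b·y + c.
Loc-2−Loc-1: 1151a − 261b = 446.6;  Loc-3−Loc-1: 1731a + 19b = 732.7.
Solving gives a = 0.42165, b = 0.14836.
|∇z| = √(a²+b²) = 0.44699, so dip δ = arctan(0.44699) = 24.08°.
True thickness = vertical thickness × cos δ = 81.8 × cos 24.08° = 74.68 ft.

74.68 ft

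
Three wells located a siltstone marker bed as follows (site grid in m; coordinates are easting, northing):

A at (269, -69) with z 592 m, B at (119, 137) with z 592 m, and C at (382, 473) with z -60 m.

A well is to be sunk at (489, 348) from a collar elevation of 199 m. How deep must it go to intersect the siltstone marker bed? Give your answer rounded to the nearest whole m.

280 m

Two edge vectors: A→B = (-150, 206, 0), A→C = (113, 542, -652).
Normal n = (A→B) × (A→C) = (-134312, -97800, -104578).
So ∂z/∂easting = −n_x/n_z = −1.28432 and ∂z/∂northing = −n_y/n_z = −0.93519.
Intercept c from A: 592 + 345.48 − 64.53 = 872.96.
At (489, 348): z_contact = −628.0 − 325.4 + 872.96 = -80.5 m.
Depth below ground = 199 − (-80.5) = 280 m.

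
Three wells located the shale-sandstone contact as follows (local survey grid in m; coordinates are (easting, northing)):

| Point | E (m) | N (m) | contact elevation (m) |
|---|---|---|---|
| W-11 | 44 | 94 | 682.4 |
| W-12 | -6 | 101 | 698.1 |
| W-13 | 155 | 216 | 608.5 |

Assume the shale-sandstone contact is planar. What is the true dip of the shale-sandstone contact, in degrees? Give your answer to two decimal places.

Let the plane be z = a·E + b·N + c.
W-12−W-11: −50a + 7b = 15.7;  W-13−W-11: 111a + 122b = −73.9.
Solving gives a = −0.35374, b = −0.28389.
Gradient magnitude |∇z| = √(a² + b²) = √(0.12514 + 0.08059) = 0.45357.
True dip = arctan(0.45357) = 24.40°, dipping toward NE (azimuth ≈ 051°).

24.40°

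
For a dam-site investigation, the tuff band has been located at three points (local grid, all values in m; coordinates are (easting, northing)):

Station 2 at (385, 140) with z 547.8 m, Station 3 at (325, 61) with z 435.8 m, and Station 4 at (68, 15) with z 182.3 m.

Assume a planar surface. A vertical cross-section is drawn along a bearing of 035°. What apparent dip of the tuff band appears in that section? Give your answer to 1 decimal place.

Two edge vectors: Station 2→Station 3 = (-60, -79, -112), Station 2→Station 4 = (-317, -125, -365.5).
Normal n = (Station 2→Station 3) × (Station 2→Station 4) = (14874.5, 13574, -17543).
So ∂z/∂E = −n_x/n_z = 0.84789 and ∂z/∂N = −n_y/n_z = 0.77376.
Unit vector along 035° is (sin 35°, cos 35°) = (0.5736, 0.8192).
Slope in that direction = a·(0.5736) + b·(0.8192) = 1.12015.
Apparent dip = arctan|1.12015| = 48.2° (true dip is 48.9°, so apparent ≤ true as expected).

48.2°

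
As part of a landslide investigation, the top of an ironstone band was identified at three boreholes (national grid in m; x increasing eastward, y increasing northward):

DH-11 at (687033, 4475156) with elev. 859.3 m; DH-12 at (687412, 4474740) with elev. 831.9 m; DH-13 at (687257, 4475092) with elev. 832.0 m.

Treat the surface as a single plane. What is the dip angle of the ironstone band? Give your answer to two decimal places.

Let the plane be z = a·x + b·y + c.
DH-12−DH-11: 379a − 416b = −27.4;  DH-13−DH-11: 224a − 64b = −27.3.
Solving gives a = −0.13932, b = −0.06107.
Gradient magnitude |∇z| = √(a² + b²) = √(0.01941 + 0.00373) = 0.15212.
True dip = arctan(0.15212) = 8.65°, dipping toward ENE (azimuth ≈ 066°).

8.65°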